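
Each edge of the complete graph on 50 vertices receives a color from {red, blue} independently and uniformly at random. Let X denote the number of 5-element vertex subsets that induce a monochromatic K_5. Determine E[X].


Let X = Σ_S X_S over the C(50, 5) = 2118760 subsets S of size 5, where X_S = 1 if the K_5 on S is monochromatic.
For a fixed S, the K_5 on S has C(5, 2) = 10 edges. P[all 10 edges red] = (1/2)^10, and likewise for blue, so P[monochromatic] = 2·(1/2)^10 = 2^{1 − 10} = 1/512.
By linearity: E[X] = C(50, 5) · 2^{1 − 10} = 2118760 · 1/512 = 264845/64.
Numerically: E[X] ≈ 4138.203.

E[X] = C(50,5)·2^(1−C(5,2)) = 264845/64 ≈ 4138.203.


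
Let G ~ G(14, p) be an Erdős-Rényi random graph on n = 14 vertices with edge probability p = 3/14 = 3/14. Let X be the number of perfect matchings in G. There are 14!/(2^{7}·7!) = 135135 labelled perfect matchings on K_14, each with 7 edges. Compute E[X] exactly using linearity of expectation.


K_14 has 14!/(2^{7}·7!) = 135135 labelled perfect matchings.
For each such perfect matching H, let X_H = 1 if all 7 edges of H are present in G. Then P[X_H = 1] = p^{7} = (3/14)^{7} = 2187/105413504.
By linearity of expectation: E[X] = Σ_H E[X_H] = 135135 · p^{7} = 135135 · 2187/105413504 = 42220035/15059072.
Numerically: E[X] ≈ 2.8036.

E[X] = 135135 · (3/14)^{7} = 42220035/15059072 ≈ 2.8036.


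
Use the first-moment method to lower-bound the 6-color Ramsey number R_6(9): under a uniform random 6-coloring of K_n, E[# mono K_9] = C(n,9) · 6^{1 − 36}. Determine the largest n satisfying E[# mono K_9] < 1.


We need C(n, 9) · 6^{1 − 36} < 1, i.e. C(n, 9) < 6^{36 − 1} = 1719070799748422591028658176.
Check values of n near the boundary:
  n = 4403: C(4403, 9) = 1699894433046281918452233150; 1699894433046281918452233150 < 1719070799748422591028658176? YES
  n = 4404: C(4404, 9) = 1703375445537161676647015880; 1703375445537161676647015880 < 1719070799748422591028658176? YES
  n = 4405: C(4405, 9) = 1706862792900636302463627150; 1706862792900636302463627150 < 1719070799748422591028658176? YES
  n = 4406: C(4406, 9) = 1710356485221788389505285700; 1710356485221788389505285700 < 1719070799748422591028658176? YES
  n = 4407: C(4407, 9) = 1713856532599459170657070050; 1713856532599459170657070050 < 1719070799748422591028658176? YES
  n = 4408: C(4408, 9) = 1717362945146264156457459600; 1717362945146264156457459600 < 1719070799748422591028658176? YES
  n = 4409: C(4409, 9) = 1720875732988608787686577131; 1720875732988608787686577131 < 1719070799748422591028658176? NO
  n = 4410: C(4410, 9) = 1724394906266704102180823710; 1724394906266704102180823710 < 1719070799748422591028658176? NO
  n = 4411: C(4411, 9) = 1727920475134582415883601405; 1727920475134582415883601405 < 1719070799748422591028658176? NO
The largest n with C(n, 9) < 1719070799748422591028658176 is n = 4408 (where E[X] = 35778394690547169926197075/35813974994758803979763712 ≈ 0.999007). Hence R_6(9) > 4408, i.e. R_6(9) ≥ 4409.

Largest n = 4408; hence R_6(9) > 4408.


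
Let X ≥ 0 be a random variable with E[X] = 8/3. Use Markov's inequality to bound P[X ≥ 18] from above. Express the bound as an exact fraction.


μ = E[X] = 8/3, a = 18.
Markov: P[X ≥ 18] ≤ μ/a = (8/3)/18 = 4/27.
Numerically: ≈ 0.148148.
(Since a = 18 > μ = 2.666667, the bound 4/27 is < 1 and informative.)

P[X ≥ 18] ≤ 4/27 ≈ 0.148148.


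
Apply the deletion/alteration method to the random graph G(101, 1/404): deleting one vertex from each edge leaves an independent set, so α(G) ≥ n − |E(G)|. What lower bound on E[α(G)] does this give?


E[|E(G)|] = C(101, 2)·p = 5050 · (1/404) = 25/2.
E[α(G)] ≥ n − E[|E(G)|] = 101 − 25/2 = 177/2.
Numerically: ≈ 88.50000.
(This is only a lower bound; the true E[α(G)] may be larger.)

E[α(G)] ≥ 177/2 ≈ 88.50000.


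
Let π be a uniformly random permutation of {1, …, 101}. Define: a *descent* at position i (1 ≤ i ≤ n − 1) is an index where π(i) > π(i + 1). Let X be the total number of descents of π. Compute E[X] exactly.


Write X = Σ X_I over i = 1, …, 100, with X_I the indicator of one descent.
There are 100 indicators.
For each fixed i, the pair (π(i), π(i+1)) is a uniformly random ordered pair of distinct values from {1, …, 101}; by symmetry P[π(i) > π(i+1)] = 1/2.
By linearity: E[X] = 100 · (1/2) = (101 − 1) · (1/2) = 50 ≈ 50.000000.

E[X] = 50 = 50.000000.


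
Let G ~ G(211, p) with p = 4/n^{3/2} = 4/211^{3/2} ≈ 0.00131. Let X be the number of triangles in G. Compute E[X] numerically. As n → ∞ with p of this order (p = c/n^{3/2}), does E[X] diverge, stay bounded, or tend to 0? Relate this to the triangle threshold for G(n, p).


Number of potential triangles: C(211, 3) = 1543465.
Each occurs with probability p³ ≈ (0.00131)³ ≈ 2.22284e-09.
By linearity: E[X] = C(211, 3)·p³ ≈ 1543465 · 2.22284e-09 ≈ 0.003.
Since α = 3/2 > 1, p = c/n^{3/2} = o(1/n) is below the triangle threshold p ~ 1/n. Asymptotically E[X] ~ (c³/6)·n^{3(1−α)} = (4³/6)·n^{-1.5} → 0, so by Markov's inequality G has no triangles w.h.p.

E[X] ≈ 0.003; in regime p = Θ(1/n^{3/2}) E[X] tends to 0 (below the triangle threshold p ~ 1/n).


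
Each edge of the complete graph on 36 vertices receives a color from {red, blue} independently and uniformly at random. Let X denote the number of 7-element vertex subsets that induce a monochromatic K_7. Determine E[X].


Let X = Σ_S X_S over the C(36, 7) = 8347680 subsets S of size 7, where X_S = 1 if the K_7 on S is monochromatic.
For a fixed S, the K_7 on S has C(7, 2) = 21 edges. P[all 21 edges red] = (1/2)^21, and likewise for blue, so P[monochromatic] = 2·(1/2)^21 = 2^{1 − 21} = 1/1048576.
By linearity: E[X] = C(36, 7) · 2^{1 − 21} = 8347680 · 1/1048576 = 260865/32768.
Numerically: E[X] ≈ 7.961.

E[X] = C(36,7)·2^(1−C(7,2)) = 260865/32768 ≈ 7.961.


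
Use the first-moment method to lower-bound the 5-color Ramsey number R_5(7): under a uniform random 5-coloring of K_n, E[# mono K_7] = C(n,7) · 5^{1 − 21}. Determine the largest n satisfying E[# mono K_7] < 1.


We need C(n, 7) · 5^{1 − 21} < 1, i.e. C(n, 7) < 5^{21 − 1} = 95367431640625.
Check values of n near the boundary:
  n = 334: C(334, 7) = 86359460961576; 86359460961576 < 95367431640625? YES
  n = 335: C(335, 7) = 88202498238195; 88202498238195 < 95367431640625? YES
  n = 336: C(336, 7) = 90079147136880; 90079147136880 < 95367431640625? YES
  n = 337: C(337, 7) = 91989916924632; 91989916924632 < 95367431640625? YES
  n = 338: C(338, 7) = 93935323022736; 93935323022736 < 95367431640625? YES
  n = 339: C(339, 7) = 95915887062372; 95915887062372 < 95367431640625? NO
  n = 340: C(340, 7) = 97932136940560; 97932136940560 < 95367431640625? NO
The largest n with C(n, 7) < 95367431640625 is n = 338 (where E[X] = 93935323022736/95367431640625 ≈ 0.984983). Hence R_5(7) > 338, i.e. R_5(7) ≥ 339.

Largest n = 338; hence R_5(7) > 338.


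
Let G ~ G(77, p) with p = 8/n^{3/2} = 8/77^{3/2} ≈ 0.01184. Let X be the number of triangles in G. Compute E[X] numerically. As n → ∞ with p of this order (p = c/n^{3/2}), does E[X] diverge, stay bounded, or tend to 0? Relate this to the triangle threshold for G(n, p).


Number of potential triangles: C(77, 3) = 73150.
Each occurs with probability p³ ≈ (0.01184)³ ≈ 1.659823e-06.
By linearity: E[X] = C(77, 3)·p³ ≈ 73150 · 1.659823e-06 ≈ 0.1214.
Since α = 3/2 > 1, p = c/n^{3/2} = o(1/n) is below the triangle threshold p ~ 1/n. Asymptotically E[X] ~ (c³/6)·n^{3(1−α)} = (8³/6)·n^{-1.5} → 0, so by Markov's inequality G has no triangles w.h.p.

E[X] ≈ 0.1214; in regime p = Θ(1/n^{3/2}) E[X] tends to 0 (below the triangle threshold p ~ 1/n).


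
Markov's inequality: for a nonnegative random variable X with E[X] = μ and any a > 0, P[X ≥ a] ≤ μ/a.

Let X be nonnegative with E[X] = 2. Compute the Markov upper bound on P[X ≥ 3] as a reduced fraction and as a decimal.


μ = E[X] = 2, a = 3.
Markov: P[X ≥ 3] ≤ μ/a = (2)/3 = 2/3.
Numerically: ≈ 0.66667.
(Since a = 3 > μ = 2.00000, the bound 2/3 is < 1 and informative.)

P[X ≥ 3] ≤ 2/3 ≈ 0.66667.


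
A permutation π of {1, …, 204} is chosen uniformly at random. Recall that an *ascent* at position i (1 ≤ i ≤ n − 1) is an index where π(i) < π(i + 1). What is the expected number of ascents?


Write X = Σ X_I over i = 1, …, 203, with X_I the indicator of one ascent.
There are 203 indicators.
For each fixed i, the pair (π(i), π(i+1)) is a uniformly random ordered pair of distinct values from {1, …, 204}; by symmetry P[π(i) < π(i+1)] = 1/2.
By linearity: E[X] = 203 · (1/2) = (204 − 1) · (1/2) = 203/2 ≈ 101.500000.

E[X] = 203/2 = 101.500000.


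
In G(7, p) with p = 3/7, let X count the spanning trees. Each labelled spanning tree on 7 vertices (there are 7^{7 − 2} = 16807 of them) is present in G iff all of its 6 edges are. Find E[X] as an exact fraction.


K_7 has 7^{7 − 2} = 16807 labelled spanning trees.
For each such spanning tree H, let X_H = 1 if all 6 edges of H are present in G. Then P[X_H = 1] = p^{6} = (3/7)^{6} = 729/117649.
By linearity of expectation: E[X] = Σ_H E[X_H] = 16807 · p^{6} = 16807 · 729/117649 = 729/7.
Numerically: E[X] ≈ 104.14.

E[X] = 16807 · (3/7)^{6} = 729/7 ≈ 104.14.


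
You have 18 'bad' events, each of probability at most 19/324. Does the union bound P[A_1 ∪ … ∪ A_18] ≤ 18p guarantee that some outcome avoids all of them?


Union bound: P[∪_{i=1}^{18} A_i] ≤ Σ_i P[A_i] ≤ 18·p = 18·(19/324) = 19/18.
Numerically: 19/18 ≈ 1.055556.
Is 19/18 < 1? NO.
Since the bound 19/18 is ≥ 1, the union bound is uninformative here; it does NOT by itself certify existence.

18·p = 19/18 ≈ 1.055556; existence NOT certified by the union bound.


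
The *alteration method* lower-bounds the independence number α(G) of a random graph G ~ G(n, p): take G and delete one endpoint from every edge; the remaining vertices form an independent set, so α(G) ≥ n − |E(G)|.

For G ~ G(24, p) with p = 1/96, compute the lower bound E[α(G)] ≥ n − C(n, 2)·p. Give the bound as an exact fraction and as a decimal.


E[|E(G)|] = C(24, 2)·p = 276 · (1/96) = 23/8.
E[α(G)] ≥ n − E[|E(G)|] = 24 − 23/8 = 169/8.
Numerically: ≈ 21.1250.
(This is only a lower bound; the true E[α(G)] may be larger.)

E[α(G)] ≥ 169/8 ≈ 21.1250.


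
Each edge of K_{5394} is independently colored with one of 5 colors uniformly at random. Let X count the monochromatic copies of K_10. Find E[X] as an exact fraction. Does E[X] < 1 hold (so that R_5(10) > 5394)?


E[X] = C(5394, 10) · 5^{1 − 45} = 5697982524930156243149785372878 · 5^{−44} = 5697982524930156243149785372878/5684341886080801486968994140625.
As a reduced fraction: E[X] = 5697982524930156243149785372878/5684341886080801486968994140625 ≈ 1.00240.
Is E[X] < 1? NO.
Since E[X] ≥ 1, the first-moment bound is inconclusive at n = 5394; it does NOT by itself certify R_5(10) > 5394.

E[X] = 5697982524930156243149785372878/5684341886080801486968994140625 ≈ 1.00240; E[X] ≥ 1; first-moment method inconclusive here.


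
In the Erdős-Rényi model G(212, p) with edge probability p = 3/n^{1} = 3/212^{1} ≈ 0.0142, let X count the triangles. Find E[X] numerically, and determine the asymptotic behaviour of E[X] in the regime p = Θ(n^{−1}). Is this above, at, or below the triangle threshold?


Number of potential triangles: C(212, 3) = 1565620.
Each occurs with probability p³ ≈ (0.0142)³ ≈ 2.83372e-06.
By linearity: E[X] = C(212, 3)·p³ ≈ 1565620 · 2.83372e-06 ≈ 4.437.
Here α = 1, so p = 3/n is exactly at the triangle threshold p ~ 1/n. Asymptotically E[X] → c³/6 = 3³/6 = 9/2 ≈ 4.500, a bounded constant. In this regime the triangle count is asymptotically Poisson(c³/6).

E[X] ≈ 4.437; in regime p = Θ(1/n^{1}) E[X] stays bounded (at the triangle threshold p ~ 1/n).


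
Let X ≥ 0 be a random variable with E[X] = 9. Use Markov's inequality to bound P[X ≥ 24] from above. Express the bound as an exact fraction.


μ = E[X] = 9, a = 24.
Markov: P[X ≥ 24] ≤ μ/a = (9)/24 = 3/8.
Numerically: ≈ 0.37500.
(Since a = 24 > μ = 9.00000, the bound 3/8 is < 1 and informative.)

P[X ≥ 24] ≤ 3/8 ≈ 0.37500.


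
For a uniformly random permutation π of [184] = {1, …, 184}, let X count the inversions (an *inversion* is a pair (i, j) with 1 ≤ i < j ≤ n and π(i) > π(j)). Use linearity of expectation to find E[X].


Write X = Σ X_I over the C(184, 2) = 16836 pairs i < j, with X_I the indicator of one inversion.
There are 16836 indicators.
For each fixed pair i < j, the values π(i) and π(j) are two distinct elements of {1, …, 184} in uniformly random order; by symmetry P[π(i) > π(j)] = 1/2.
By linearity: E[X] = 16836 · (1/2) = C(184, 2) · (1/2) = 16836/2 = 8418 ≈ 8418.0000.

E[X] = 8418 = 8418.0000.


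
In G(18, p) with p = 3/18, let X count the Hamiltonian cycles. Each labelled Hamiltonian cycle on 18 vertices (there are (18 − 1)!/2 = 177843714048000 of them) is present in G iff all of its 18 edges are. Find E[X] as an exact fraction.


K_18 has (18 − 1)!/2 = 177843714048000 labelled Hamiltonian cycles.
For each such Hamiltonian cycle H, let X_H = 1 if all 18 edges of H are present in G. Then P[X_H = 1] = p^{18} = (1/6)^{18} = 1/101559956668416.
By linearity: E[X] = Σ_H E[X_H] = 177843714048000 · p^{18} = 177843714048000 · 1/101559956668416 = 14889875/8503056.
Numerically: E[X] ≈ 1.75.

E[X] = 177843714048000 · (1/6)^{18} = 14889875/8503056 ≈ 1.75.


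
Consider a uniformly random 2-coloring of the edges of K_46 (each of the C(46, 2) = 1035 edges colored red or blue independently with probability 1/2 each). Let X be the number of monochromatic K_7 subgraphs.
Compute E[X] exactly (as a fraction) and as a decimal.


Let X = Σ_S X_S over the C(46, 7) = 53524680 subsets S of size 7, where X_S = 1 if the K_7 on S is monochromatic.
For a fixed S, the K_7 on S has C(7, 2) = 21 edges. P[all 21 edges red] = (1/2)^21, and likewise for blue, so P[monochromatic] = 2·(1/2)^21 = 2^{1 − 21} = 1/1048576.
Summing: E[X] = C(46, 7) · 2^{1 − 21} = 53524680 · 1/1048576 = 6690585/131072.
Numerically: E[X] ≈ 51.0451.

E[X] = C(46,7)·2^(1−C(7,2)) = 6690585/131072 ≈ 51.0451.


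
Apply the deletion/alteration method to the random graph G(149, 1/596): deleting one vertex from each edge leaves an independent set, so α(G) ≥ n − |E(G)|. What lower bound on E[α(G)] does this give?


E[|E(G)|] = C(149, 2)·p = 11026 · (1/596) = 37/2.
E[α(G)] ≥ n − E[|E(G)|] = 149 − 37/2 = 261/2.
Numerically: ≈ 130.500.
(This is only a lower bound; the true E[α(G)] may be larger.)

E[α(G)] ≥ 261/2 ≈ 130.500.


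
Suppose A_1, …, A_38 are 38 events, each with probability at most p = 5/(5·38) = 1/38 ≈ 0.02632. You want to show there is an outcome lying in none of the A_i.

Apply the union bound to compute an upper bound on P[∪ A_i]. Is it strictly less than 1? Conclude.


Union bound: P[∪_{i=1}^{38} A_i] ≤ Σ_i P[A_i] ≤ 38·p = 38·(1/38) = 1.
Numerically: 1 ≈ 1.00000.
Is 1 < 1? NO.
Since the bound 1 is ≥ 1, the union bound is uninformative here; it does NOT by itself certify existence.

38·p = 1 ≈ 1.00000; existence NOT certified by the union bound.


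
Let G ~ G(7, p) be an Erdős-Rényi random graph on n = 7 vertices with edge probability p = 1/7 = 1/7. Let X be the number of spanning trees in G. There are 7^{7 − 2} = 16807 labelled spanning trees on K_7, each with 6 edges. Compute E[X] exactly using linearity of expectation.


K_7 has 7^{7 − 2} = 16807 labelled spanning trees.
For each such spanning tree H, let X_H = 1 if all 6 edges of H are present in G. Then P[X_H = 1] = p^{6} = (1/7)^{6} = 1/117649.
By linearity: E[X] = Σ_H E[X_H] = 16807 · p^{6} = 16807 · 1/117649 = 1/7.
Numerically: E[X] ≈ 0.1429.

E[X] = 16807 · (1/7)^{6} = 1/7 ≈ 0.1429.


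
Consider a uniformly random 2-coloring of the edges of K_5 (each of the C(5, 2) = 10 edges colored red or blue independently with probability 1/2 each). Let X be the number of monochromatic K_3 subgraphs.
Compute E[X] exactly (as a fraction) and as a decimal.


Let X = Σ_S X_S over the C(5, 3) = 10 subsets S of size 3, where X_S = 1 if the K_3 on S is monochromatic.
For a fixed S, the K_3 on S has C(3, 2) = 3 edges. P[all 3 edges red] = (1/2)^3, and likewise for blue, so P[monochromatic] = 2·(1/2)^3 = 2^{1 − 3} = 1/4.
Summing: E[X] = C(5, 3) · 2^{1 − 3} = 10 · 1/4 = 5/2.
Numerically: E[X] ≈ 2.50000.

E[X] = C(5,3)·2^(1−C(3,2)) = 5/2 ≈ 2.50000.


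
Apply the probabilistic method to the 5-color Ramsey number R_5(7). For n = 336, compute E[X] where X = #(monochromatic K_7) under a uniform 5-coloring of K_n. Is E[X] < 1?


E[X] = C(336, 7) · 5^{1 − 21} = 90079147136880 · 5^{−20} = 90079147136880/95367431640625.
As a reduced fraction: E[X] = 18015829427376/19073486328125 ≈ 0.94455.
Is E[X] < 1? YES.
Since E[X] < 1, there exists a 5-coloring of K_{336} with no monochromatic K_7; hence R_5(7) > 336.

E[X] = 18015829427376/19073486328125 ≈ 0.94455; E[X] < 1, so R_5(7) > 336.


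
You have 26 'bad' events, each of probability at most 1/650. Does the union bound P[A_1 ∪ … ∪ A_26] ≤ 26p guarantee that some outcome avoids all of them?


Union bound: P[∪_{i=1}^{26} A_i] ≤ Σ_i P[A_i] ≤ 26·p = 26·(1/650) = 1/25.
Numerically: 1/25 ≈ 0.0400000.
Is 1/25 < 1? YES.
Since P[∪ A_i] ≤ 1/25 < 1, the complement has P[∩ A_i^c] ≥ 1 − 1/25 = 24/25 > 0, so some outcome avoids every A_i.

26·p = 1/25 ≈ 0.0400000; existence CERTIFIED by the union bound.


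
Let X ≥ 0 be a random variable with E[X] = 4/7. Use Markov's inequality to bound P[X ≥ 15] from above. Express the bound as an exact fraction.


μ = E[X] = 4/7, a = 15.
Markov: P[X ≥ 15] ≤ μ/a = (4/7)/15 = 4/105.
Numerically: ≈ 0.038095.
(Since a = 15 > μ = 0.571429, the bound 4/105 is < 1 and informative.)

P[X ≥ 15] ≤ 4/105 ≈ 0.038095.


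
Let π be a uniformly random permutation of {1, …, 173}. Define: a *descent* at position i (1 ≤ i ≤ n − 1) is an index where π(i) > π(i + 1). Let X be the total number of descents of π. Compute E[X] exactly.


Write X = Σ X_I over i = 1, …, 172, with X_I the indicator of one descent.
There are 172 indicators.
For each fixed i, the pair (π(i), π(i+1)) is a uniformly random ordered pair of distinct values from {1, …, 173}; by symmetry P[π(i) > π(i+1)] = 1/2.
By linearity: E[X] = 172 · (1/2) = (173 − 1) · (1/2) = 86 ≈ 86.000.

E[X] = 86 = 86.000.


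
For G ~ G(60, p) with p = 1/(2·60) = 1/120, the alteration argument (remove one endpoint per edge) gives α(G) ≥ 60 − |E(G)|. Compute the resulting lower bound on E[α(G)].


E[|E(G)|] = C(60, 2)·p = 1770 · (1/120) = 59/4.
E[α(G)] ≥ n − E[|E(G)|] = 60 − 59/4 = 181/4.
Numerically: ≈ 45.2500.
(This is only a lower bound; the true E[α(G)] may be larger.)

E[α(G)] ≥ 181/4 ≈ 45.2500.


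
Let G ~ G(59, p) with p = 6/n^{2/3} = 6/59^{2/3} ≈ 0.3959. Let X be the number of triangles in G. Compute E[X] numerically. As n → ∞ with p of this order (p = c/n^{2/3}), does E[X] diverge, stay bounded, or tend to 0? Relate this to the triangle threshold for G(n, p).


Number of potential triangles: C(59, 3) = 32509.
Each occurs with probability p³ ≈ (0.3959)³ ≈ 6.205113e-02.
By linearity: E[X] = C(59, 3)·p³ ≈ 32509 · 6.205113e-02 ≈ 2017.2203.
Since α = 2/3 < 1, p = c/n^{2/3} ≫ 1/n is above the triangle threshold p ~ 1/n. Asymptotically E[X] ~ (c³/6)·n^{3(1−α)} = (6³/6)·n^{1} → ∞; triangles are abundant w.h.p.

E[X] ≈ 2017.2203; in regime p = Θ(1/n^{2/3}) E[X] diverges (above the triangle threshold p ~ 1/n).


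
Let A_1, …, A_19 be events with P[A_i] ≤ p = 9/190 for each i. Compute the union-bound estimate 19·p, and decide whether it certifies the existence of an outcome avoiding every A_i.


Union bound: P[∪_{i=1}^{19} A_i] ≤ Σ_i P[A_i] ≤ 19·p = 19·(9/190) = 9/10.
Numerically: 9/10 ≈ 0.9000.
Is 9/10 < 1? YES.
Since P[∪ A_i] ≤ 9/10 < 1, the complement has P[∩ A_i^c] ≥ 1 − 9/10 = 1/10 > 0, so some outcome avoids every A_i.

19·p = 9/10 ≈ 0.9000; existence CERTIFIED by the union bound.


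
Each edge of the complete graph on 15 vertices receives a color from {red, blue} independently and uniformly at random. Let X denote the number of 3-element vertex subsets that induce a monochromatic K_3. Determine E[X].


Let X = Σ_S X_S over the C(15, 3) = 455 subsets S of size 3, where X_S = 1 if the K_3 on S is monochromatic.
For a fixed S, the K_3 on S has C(3, 2) = 3 edges. P[all 3 edges red] = (1/2)^3, and likewise for blue, so P[monochromatic] = 2·(1/2)^3 = 2^{1 − 3} = 1/4.
Summing: E[X] = C(15, 3) · 2^{1 − 3} = 455 · 1/4 = 455/4.
Numerically: E[X] ≈ 113.75000.

E[X] = C(15,3)·2^(1−C(3,2)) = 455/4 ≈ 113.75000.


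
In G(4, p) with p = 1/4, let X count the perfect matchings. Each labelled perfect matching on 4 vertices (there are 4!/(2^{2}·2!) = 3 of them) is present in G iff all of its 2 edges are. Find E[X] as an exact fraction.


K_4 has 4!/(2^{2}·2!) = 3 labelled perfect matchings.
For each such perfect matching H, let X_H = 1 if all 2 edges of H are present in G. Then P[X_H = 1] = p^{2} = (1/4)^{2} = 1/16.
By linearity of expectation: E[X] = Σ_H E[X_H] = 3 · p^{2} = 3 · 1/16 = 3/16.
Numerically: E[X] ≈ 0.188.

E[X] = 3 · (1/4)^{2} = 3/16 ≈ 0.188.


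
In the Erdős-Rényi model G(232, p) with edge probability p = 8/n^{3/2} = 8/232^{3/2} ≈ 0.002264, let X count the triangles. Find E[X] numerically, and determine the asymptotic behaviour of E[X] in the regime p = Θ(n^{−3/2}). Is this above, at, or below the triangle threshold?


Number of potential triangles: C(232, 3) = 2054360.
Each occurs with probability p³ ≈ (0.002264)³ ≈ 1.160310e-08.
By linearity: E[X] = C(232, 3)·p³ ≈ 2054360 · 1.160310e-08 ≈ 0.0238.
Since α = 3/2 > 1, p = c/n^{3/2} = o(1/n) is below the triangle threshold p ~ 1/n. Asymptotically E[X] ~ (c³/6)·n^{3(1−α)} = (8³/6)·n^{-1.5} → 0, so by Markov's inequality G has no triangles w.h.p.

E[X] ≈ 0.0238; in regime p = Θ(1/n^{3/2}) E[X] tends to 0 (below the triangle threshold p ~ 1/n).


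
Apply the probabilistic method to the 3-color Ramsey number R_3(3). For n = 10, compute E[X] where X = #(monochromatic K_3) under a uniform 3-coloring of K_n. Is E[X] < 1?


E[X] = C(10, 3) · 3^{1 − 3} = 120 · 3^{−2} = 120/9.
As a reduced fraction: E[X] = 40/3 ≈ 13.333.
Is E[X] < 1? NO.
Since E[X] ≥ 1, the first-moment bound is inconclusive at n = 10; it does NOT by itself certify R_3(3) > 10.

E[X] = 40/3 ≈ 13.333; E[X] ≥ 1; first-moment method inconclusive here.


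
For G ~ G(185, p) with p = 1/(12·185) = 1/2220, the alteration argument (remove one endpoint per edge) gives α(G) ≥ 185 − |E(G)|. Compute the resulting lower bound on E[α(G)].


E[|E(G)|] = C(185, 2)·p = 17020 · (1/2220) = 23/3.
E[α(G)] ≥ n − E[|E(G)|] = 185 − 23/3 = 532/3.
Numerically: ≈ 177.333333.
(This is only a lower bound; the true E[α(G)] may be larger.)

E[α(G)] ≥ 532/3 ≈ 177.333333.


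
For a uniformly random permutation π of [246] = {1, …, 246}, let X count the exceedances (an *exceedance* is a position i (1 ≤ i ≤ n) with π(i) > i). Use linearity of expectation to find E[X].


Write X = Σ_{i=1}^{246} X_i, where X_i = 1_{π(i) > i}.
For each fixed i, π(i) is uniform over {1, …, 246} (marginal of a uniform permutation), so P[π(i) > i] = (n − i)/n. Summing: Σ_{i=1}^{246} (n − i)/n = (0 + 1 + … + 245)/246 = 246(246 − 1)/(2·246) = (246 − 1)/2.
Hence E[X] = Σ_{i=1}^{246} (246 − i)/246 = 245/2 ≈ 122.500000.

E[X] = 245/2 = 122.500000.


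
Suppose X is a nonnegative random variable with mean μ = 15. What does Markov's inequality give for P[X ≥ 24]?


μ = E[X] = 15, a = 24.
Markov: P[X ≥ 24] ≤ μ/a = (15)/24 = 5/8.
Numerically: ≈ 0.62500.
(Since a = 24 > μ = 15.00000, the bound 5/8 is < 1 and informative.)

P[X ≥ 24] ≤ 5/8 ≈ 0.62500.


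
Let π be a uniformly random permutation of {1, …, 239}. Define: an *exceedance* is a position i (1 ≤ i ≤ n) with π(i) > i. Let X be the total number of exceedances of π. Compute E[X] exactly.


Write X = Σ_{i=1}^{239} X_i, where X_i = 1_{π(i) > i}.
For each fixed i, π(i) is uniform over {1, …, 239} (marginal of a uniform permutation), so P[π(i) > i] = (n − i)/n. Summing: Σ_{i=1}^{239} (n − i)/n = (0 + 1 + … + 238)/239 = 239(239 − 1)/(2·239) = (239 − 1)/2.
Hence E[X] = Σ_{i=1}^{239} (239 − i)/239 = 119 ≈ 119.000000.

E[X] = 119 = 119.000000.


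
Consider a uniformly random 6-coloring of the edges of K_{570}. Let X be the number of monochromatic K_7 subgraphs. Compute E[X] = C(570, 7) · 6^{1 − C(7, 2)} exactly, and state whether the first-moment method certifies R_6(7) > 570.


E[X] = C(570, 7) · 6^{1 − 21} = 3737936877831720 · 6^{−20} = 3737936877831720/3656158440062976.
As a reduced fraction: E[X] = 5768421107765/5642219814912 ≈ 1.02237.
Is E[X] < 1? NO.
Since E[X] ≥ 1, the first-moment bound is inconclusive at n = 570; it does NOT by itself certify R_6(7) > 570.

E[X] = 5768421107765/5642219814912 ≈ 1.02237; E[X] ≥ 1; first-moment method inconclusive here.


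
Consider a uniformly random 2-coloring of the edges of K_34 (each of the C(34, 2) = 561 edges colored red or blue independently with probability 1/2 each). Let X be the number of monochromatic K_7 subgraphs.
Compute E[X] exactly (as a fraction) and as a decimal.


Let X = Σ_S X_S over the C(34, 7) = 5379616 subsets S of size 7, where X_S = 1 if the K_7 on S is monochromatic.
For a fixed S, the K_7 on S has C(7, 2) = 21 edges. P[all 21 edges red] = (1/2)^21, and likewise for blue, so P[monochromatic] = 2·(1/2)^21 = 2^{1 − 21} = 1/1048576.
By linearity: E[X] = C(34, 7) · 2^{1 − 21} = 5379616 · 1/1048576 = 168113/32768.
Numerically: E[X] ≈ 5.130.

E[X] = C(34,7)·2^(1−C(7,2)) = 168113/32768 ≈ 5.130.


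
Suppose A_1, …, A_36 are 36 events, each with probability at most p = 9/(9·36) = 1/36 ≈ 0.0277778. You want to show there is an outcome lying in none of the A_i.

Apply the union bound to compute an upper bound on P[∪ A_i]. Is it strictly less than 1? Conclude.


Union bound: P[∪_{i=1}^{36} A_i] ≤ Σ_i P[A_i] ≤ 36·p = 36·(1/36) = 1.
Numerically: 1 ≈ 1.0000000.
Is 1 < 1? NO.
Since the bound 1 is ≥ 1, the union bound is uninformative here; it does NOT by itself certify existence.

36·p = 1 ≈ 1.0000000; existence NOT certified by the union bound.


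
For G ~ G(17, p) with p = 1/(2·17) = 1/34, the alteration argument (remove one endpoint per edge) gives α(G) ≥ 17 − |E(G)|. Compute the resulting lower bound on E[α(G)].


E[|E(G)|] = C(17, 2)·p = 136 · (1/34) = 4.
E[α(G)] ≥ n − E[|E(G)|] = 17 − 4 = 13.
Numerically: ≈ 13.000000.
(This is only a lower bound; the true E[α(G)] may be larger.)

E[α(G)] ≥ 13 ≈ 13.000000.


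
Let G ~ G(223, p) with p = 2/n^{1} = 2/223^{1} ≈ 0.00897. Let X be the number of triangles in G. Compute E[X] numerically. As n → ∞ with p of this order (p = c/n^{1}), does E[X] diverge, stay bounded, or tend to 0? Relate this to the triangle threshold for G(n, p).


Number of potential triangles: C(223, 3) = 1823471.
Each occurs with probability p³ ≈ (0.00897)³ ≈ 7.21399e-07.
By linearity: E[X] = C(223, 3)·p³ ≈ 1823471 · 7.21399e-07 ≈ 1.315.
Here α = 1, so p = 2/n is exactly at the triangle threshold p ~ 1/n. Asymptotically E[X] → c³/6 = 2³/6 = 4/3 ≈ 1.333, a bounded constant. In this regime the triangle count is asymptotically Poisson(c³/6).

E[X] ≈ 1.315; in regime p = Θ(1/n^{1}) E[X] stays bounded (at the triangle threshold p ~ 1/n).


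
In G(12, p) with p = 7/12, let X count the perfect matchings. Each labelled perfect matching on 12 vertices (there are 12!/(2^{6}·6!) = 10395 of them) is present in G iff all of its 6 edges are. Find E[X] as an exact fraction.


K_12 has 12!/(2^{6}·6!) = 10395 labelled perfect matchings.
For each such perfect matching H, let X_H = 1 if all 6 edges of H are present in G. Then P[X_H = 1] = p^{6} = (7/12)^{6} = 117649/2985984.
By linearity: E[X] = Σ_H E[X_H] = 10395 · p^{6} = 10395 · 117649/2985984 = 45294865/110592.
Numerically: E[X] ≈ 409.567.

E[X] = 10395 · (7/12)^{6} = 45294865/110592 ≈ 409.567.


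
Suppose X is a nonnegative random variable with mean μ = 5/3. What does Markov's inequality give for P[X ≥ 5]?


μ = E[X] = 5/3, a = 5.
Markov: P[X ≥ 5] ≤ μ/a = (5/3)/5 = 1/3.
Numerically: ≈ 0.333333.
(Since a = 5 > μ = 1.666667, the bound 1/3 is < 1 and informative.)

P[X ≥ 5] ≤ 1/3 ≈ 0.333333.


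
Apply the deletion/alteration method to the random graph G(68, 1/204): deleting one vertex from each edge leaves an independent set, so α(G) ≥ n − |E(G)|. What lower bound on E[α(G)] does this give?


E[|E(G)|] = C(68, 2)·p = 2278 · (1/204) = 67/6.
E[α(G)] ≥ n − E[|E(G)|] = 68 − 67/6 = 341/6.
Numerically: ≈ 56.833.
(This is only a lower bound; the true E[α(G)] may be larger.)

E[α(G)] ≥ 341/6 ≈ 56.833.


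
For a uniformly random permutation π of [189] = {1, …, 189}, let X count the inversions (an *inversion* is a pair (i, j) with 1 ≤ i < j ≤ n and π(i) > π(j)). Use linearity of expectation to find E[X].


Write X = Σ X_I over the C(189, 2) = 17766 pairs i < j, with X_I the indicator of one inversion.
There are 17766 indicators.
For each fixed pair i < j, the values π(i) and π(j) are two distinct elements of {1, …, 189} in uniformly random order; by symmetry P[π(i) > π(j)] = 1/2.
By linearity: E[X] = 17766 · (1/2) = C(189, 2) · (1/2) = 17766/2 = 8883 ≈ 8883.000000.

E[X] = 8883 = 8883.000000.


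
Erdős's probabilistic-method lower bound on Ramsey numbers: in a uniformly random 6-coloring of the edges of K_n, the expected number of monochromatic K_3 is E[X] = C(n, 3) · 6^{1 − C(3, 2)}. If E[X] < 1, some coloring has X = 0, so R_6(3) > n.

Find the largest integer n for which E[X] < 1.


We need C(n, 3) · 6^{1 − 3} < 1, i.e. C(n, 3) < 6^{3 − 1} = 36.
Check values of n near the boundary:
  n = 4: C(4, 3) = 4; 4 < 36? YES
  n = 5: C(5, 3) = 10; 10 < 36? YES
  n = 6: C(6, 3) = 20; 20 < 36? YES
  n = 7: C(7, 3) = 35; 35 < 36? YES
  n = 8: C(8, 3) = 56; 56 < 36? NO
  n = 9: C(9, 3) = 84; 84 < 36? NO
  n = 10: C(10, 3) = 120; 120 < 36? NO
The largest n with C(n, 3) < 36 is n = 7 (where E[X] = 35/36 ≈ 0.9722222). Hence R_6(3) > 7, i.e. R_6(3) ≥ 8.

Largest n = 7; hence R_6(3) > 7.


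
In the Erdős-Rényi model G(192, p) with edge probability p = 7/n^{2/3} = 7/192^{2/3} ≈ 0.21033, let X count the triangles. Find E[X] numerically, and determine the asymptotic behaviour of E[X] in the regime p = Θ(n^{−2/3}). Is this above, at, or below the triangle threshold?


Number of potential triangles: C(192, 3) = 1161280.
Each occurs with probability p³ ≈ (0.21033)³ ≈ 9.3044705e-03.
By linearity: E[X] = C(192, 3)·p³ ≈ 1161280 · 9.3044705e-03 ≈ 10805.09549.
Since α = 2/3 < 1, p = c/n^{2/3} ≫ 1/n is above the triangle threshold p ~ 1/n. Asymptotically E[X] ~ (c³/6)·n^{3(1−α)} = (7³/6)·n^{1} → ∞; triangles are abundant w.h.p.

E[X] ≈ 10805.09549; in regime p = Θ(1/n^{2/3}) E[X] diverges (above the triangle threshold p ~ 1/n).


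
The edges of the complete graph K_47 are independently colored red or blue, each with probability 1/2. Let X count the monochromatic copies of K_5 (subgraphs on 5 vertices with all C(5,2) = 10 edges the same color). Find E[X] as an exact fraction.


Let X = Σ_S X_S over the C(47, 5) = 1533939 subsets S of size 5, where X_S = 1 if the K_5 on S is monochromatic.
For a fixed S, the K_5 on S has C(5, 2) = 10 edges. P[all 10 edges red] = (1/2)^10, and likewise for blue, so P[monochromatic] = 2·(1/2)^10 = 2^{1 − 10} = 1/512.
By linearity of expectation: E[X] = C(47, 5) · 2^{1 − 10} = 1533939 · 1/512 = 1533939/512.
Numerically: E[X] ≈ 2995.9746.

E[X] = C(47,5)·2^(1−C(5,2)) = 1533939/512 ≈ 2995.9746.


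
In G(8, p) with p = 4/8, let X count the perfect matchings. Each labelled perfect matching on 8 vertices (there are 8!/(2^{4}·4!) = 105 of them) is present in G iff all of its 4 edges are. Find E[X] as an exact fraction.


K_8 has 8!/(2^{4}·4!) = 105 labelled perfect matchings.
For each such perfect matching H, let X_H = 1 if all 4 edges of H are present in G. Then P[X_H = 1] = p^{4} = (1/2)^{4} = 1/16.
Summing the indicators: E[X] = Σ_H E[X_H] = 105 · p^{4} = 105 · 1/16 = 105/16.
Numerically: E[X] ≈ 6.5625.

E[X] = 105 · (1/2)^{4} = 105/16 ≈ 6.5625.


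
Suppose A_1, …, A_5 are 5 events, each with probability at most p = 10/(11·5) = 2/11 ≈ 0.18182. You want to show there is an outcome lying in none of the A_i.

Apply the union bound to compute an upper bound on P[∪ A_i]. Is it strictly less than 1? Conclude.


Union bound: P[∪_{i=1}^{5} A_i] ≤ Σ_i P[A_i] ≤ 5·p = 5·(2/11) = 10/11.
Numerically: 10/11 ≈ 0.90909.
Is 10/11 < 1? YES.
Since P[∪ A_i] ≤ 10/11 < 1, the complement has P[∩ A_i^c] ≥ 1 − 10/11 = 1/11 > 0, so some outcome avoids every A_i.

5·p = 10/11 ≈ 0.90909; existence CERTIFIED by the union bound.


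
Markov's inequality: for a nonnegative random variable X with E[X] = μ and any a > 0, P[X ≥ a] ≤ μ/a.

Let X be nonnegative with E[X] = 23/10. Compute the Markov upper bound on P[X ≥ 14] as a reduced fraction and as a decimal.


μ = E[X] = 23/10, a = 14.
Markov: P[X ≥ 14] ≤ μ/a = (23/10)/14 = 23/140.
Numerically: ≈ 0.16429.
(Since a = 14 > μ = 2.30000, the bound 23/140 is < 1 and informative.)

P[X ≥ 14] ≤ 23/140 ≈ 0.16429.


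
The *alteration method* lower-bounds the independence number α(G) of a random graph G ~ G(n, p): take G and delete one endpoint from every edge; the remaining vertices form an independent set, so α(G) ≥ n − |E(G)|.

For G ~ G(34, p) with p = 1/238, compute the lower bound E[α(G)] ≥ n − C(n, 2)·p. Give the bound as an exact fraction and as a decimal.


E[|E(G)|] = C(34, 2)·p = 561 · (1/238) = 33/14.
E[α(G)] ≥ n − E[|E(G)|] = 34 − 33/14 = 443/14.
Numerically: ≈ 31.64286.
(This is only a lower bound; the true E[α(G)] may be larger.)

E[α(G)] ≥ 443/14 ≈ 31.64286.


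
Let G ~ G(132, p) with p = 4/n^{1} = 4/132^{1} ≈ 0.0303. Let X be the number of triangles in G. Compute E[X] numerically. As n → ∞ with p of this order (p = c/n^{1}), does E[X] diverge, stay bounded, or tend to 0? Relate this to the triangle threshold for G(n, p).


Number of potential triangles: C(132, 3) = 374660.
Each occurs with probability p³ ≈ (0.0303)³ ≈ 2.78265e-05.
By linearity: E[X] = C(132, 3)·p³ ≈ 374660 · 2.78265e-05 ≈ 10.425.
Here α = 1, so p = 4/n is exactly at the triangle threshold p ~ 1/n. Asymptotically E[X] → c³/6 = 4³/6 = 32/3 ≈ 10.667, a bounded constant. In this regime the triangle count is asymptotically Poisson(c³/6).

E[X] ≈ 10.425; in regime p = Θ(1/n^{1}) E[X] stays bounded (at the triangle threshold p ~ 1/n).


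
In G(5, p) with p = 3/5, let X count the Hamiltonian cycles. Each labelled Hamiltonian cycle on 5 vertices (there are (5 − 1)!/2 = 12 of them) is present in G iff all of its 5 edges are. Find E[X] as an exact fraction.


K_5 has (5 − 1)!/2 = 12 labelled Hamiltonian cycles.
For each such Hamiltonian cycle H, let X_H = 1 if all 5 edges of H are present in G. Then P[X_H = 1] = p^{5} = (3/5)^{5} = 243/3125.
By linearity of expectation: E[X] = Σ_H E[X_H] = 12 · p^{5} = 12 · 243/3125 = 2916/3125.
Numerically: E[X] ≈ 0.933.

E[X] = 12 · (3/5)^{5} = 2916/3125 ≈ 0.933.


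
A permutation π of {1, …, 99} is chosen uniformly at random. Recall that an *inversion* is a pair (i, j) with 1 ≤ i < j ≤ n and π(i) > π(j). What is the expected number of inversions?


Write X = Σ X_I over the C(99, 2) = 4851 pairs i < j, with X_I the indicator of one inversion.
There are 4851 indicators.
For each fixed pair i < j, the values π(i) and π(j) are two distinct elements of {1, …, 99} in uniformly random order; by symmetry P[π(i) > π(j)] = 1/2.
By linearity: E[X] = 4851 · (1/2) = C(99, 2) · (1/2) = 4851/2 = 4851/2 ≈ 2425.50000.

E[X] = 4851/2 = 2425.50000.


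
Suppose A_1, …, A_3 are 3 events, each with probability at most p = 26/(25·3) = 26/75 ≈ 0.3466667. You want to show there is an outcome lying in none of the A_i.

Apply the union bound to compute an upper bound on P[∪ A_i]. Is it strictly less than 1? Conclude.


Union bound: P[∪_{i=1}^{3} A_i] ≤ Σ_i P[A_i] ≤ 3·p = 3·(26/75) = 26/25.
Numerically: 26/25 ≈ 1.0400000.
Is 26/25 < 1? NO.
Since the bound 26/25 is ≥ 1, the union bound is uninformative here; it does NOT by itself certify existence.

3·p = 26/25 ≈ 1.0400000; existence NOT certified by the union bound.


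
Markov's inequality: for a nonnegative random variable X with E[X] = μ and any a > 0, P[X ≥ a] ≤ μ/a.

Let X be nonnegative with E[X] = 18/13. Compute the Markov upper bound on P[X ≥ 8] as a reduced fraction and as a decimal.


μ = E[X] = 18/13, a = 8.
Markov: P[X ≥ 8] ≤ μ/a = (18/13)/8 = 9/52.
Numerically: ≈ 0.17308.
(Since a = 8 > μ = 1.38462, the bound 9/52 is < 1 and informative.)

P[X ≥ 8] ≤ 9/52 ≈ 0.17308.


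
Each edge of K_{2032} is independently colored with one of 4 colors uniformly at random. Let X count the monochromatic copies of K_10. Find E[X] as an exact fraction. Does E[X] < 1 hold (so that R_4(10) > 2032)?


E[X] = C(2032, 10) · 4^{1 − 45} = 323475384642158147171212440 · 4^{−44} = 323475384642158147171212440/309485009821345068724781056.
As a reduced fraction: E[X] = 40434423080269768396401555/38685626227668133590597632 ≈ 1.0452053.
Is E[X] < 1? NO.
Since E[X] ≥ 1, the first-moment bound is inconclusive at n = 2032; it does NOT by itself certify R_4(10) > 2032.

E[X] = 40434423080269768396401555/38685626227668133590597632 ≈ 1.0452053; E[X] ≥ 1; first-moment method inconclusive here.


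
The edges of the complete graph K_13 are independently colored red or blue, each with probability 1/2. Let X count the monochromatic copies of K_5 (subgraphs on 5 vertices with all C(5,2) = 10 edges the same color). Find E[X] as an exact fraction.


Let X = Σ_S X_S over the C(13, 5) = 1287 subsets S of size 5, where X_S = 1 if the K_5 on S is monochromatic.
For a fixed S, the K_5 on S has C(5, 2) = 10 edges. P[all 10 edges red] = (1/2)^10, and likewise for blue, so P[monochromatic] = 2·(1/2)^10 = 2^{1 − 10} = 1/512.
Summing: E[X] = C(13, 5) · 2^{1 − 10} = 1287 · 1/512 = 1287/512.
Numerically: E[X] ≈ 2.5137.

E[X] = C(13,5)·2^(1−C(5,2)) = 1287/512 ≈ 2.5137.


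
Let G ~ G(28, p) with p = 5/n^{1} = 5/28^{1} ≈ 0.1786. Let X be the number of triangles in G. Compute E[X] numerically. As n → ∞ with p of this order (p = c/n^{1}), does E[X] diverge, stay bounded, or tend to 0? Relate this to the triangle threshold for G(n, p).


Number of potential triangles: C(28, 3) = 3276.
Each occurs with probability p³ ≈ (0.1786)³ ≈ 5.694242e-03.
By linearity: E[X] = C(28, 3)·p³ ≈ 3276 · 5.694242e-03 ≈ 18.6543.
Here α = 1, so p = 5/n is exactly at the triangle threshold p ~ 1/n. Asymptotically E[X] → c³/6 = 5³/6 = 125/6 ≈ 20.8333, a bounded constant. In this regime the triangle count is asymptotically Poisson(c³/6).

E[X] ≈ 18.6543; in regime p = Θ(1/n^{1}) E[X] stays bounded (at the triangle threshold p ~ 1/n).


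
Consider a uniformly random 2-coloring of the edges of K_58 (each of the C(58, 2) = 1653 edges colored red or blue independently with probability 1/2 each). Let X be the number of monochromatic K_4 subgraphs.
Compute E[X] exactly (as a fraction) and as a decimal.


Let X = Σ_S X_S over the C(58, 4) = 424270 subsets S of size 4, where X_S = 1 if the K_4 on S is monochromatic.
For a fixed S, the K_4 on S has C(4, 2) = 6 edges. P[all 6 edges red] = (1/2)^6, and likewise for blue, so P[monochromatic] = 2·(1/2)^6 = 2^{1 − 6} = 1/32.
By linearity: E[X] = C(58, 4) · 2^{1 − 6} = 424270 · 1/32 = 212135/16.
Numerically: E[X] ≈ 13258.43750.

E[X] = C(58,4)·2^(1−C(4,2)) = 212135/16 ≈ 13258.43750.
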